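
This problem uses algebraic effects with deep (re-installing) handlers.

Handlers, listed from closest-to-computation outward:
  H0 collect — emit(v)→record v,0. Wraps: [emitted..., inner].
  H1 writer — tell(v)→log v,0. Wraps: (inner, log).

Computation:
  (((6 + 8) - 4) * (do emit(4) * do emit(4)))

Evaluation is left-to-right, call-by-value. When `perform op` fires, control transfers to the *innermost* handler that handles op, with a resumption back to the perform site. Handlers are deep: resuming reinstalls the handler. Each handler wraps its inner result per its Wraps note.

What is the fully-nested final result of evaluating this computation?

Evaluation trace:
emit(4) @ H0 ⇒ out+=4
emit(4) @ H0 ⇒ out+=4
H0 returns [4, 4, 0]
H1 returns ([4, 4, 0], ())
= ([4, 4, 0], ())

Answer: ([4, 4, 0], ())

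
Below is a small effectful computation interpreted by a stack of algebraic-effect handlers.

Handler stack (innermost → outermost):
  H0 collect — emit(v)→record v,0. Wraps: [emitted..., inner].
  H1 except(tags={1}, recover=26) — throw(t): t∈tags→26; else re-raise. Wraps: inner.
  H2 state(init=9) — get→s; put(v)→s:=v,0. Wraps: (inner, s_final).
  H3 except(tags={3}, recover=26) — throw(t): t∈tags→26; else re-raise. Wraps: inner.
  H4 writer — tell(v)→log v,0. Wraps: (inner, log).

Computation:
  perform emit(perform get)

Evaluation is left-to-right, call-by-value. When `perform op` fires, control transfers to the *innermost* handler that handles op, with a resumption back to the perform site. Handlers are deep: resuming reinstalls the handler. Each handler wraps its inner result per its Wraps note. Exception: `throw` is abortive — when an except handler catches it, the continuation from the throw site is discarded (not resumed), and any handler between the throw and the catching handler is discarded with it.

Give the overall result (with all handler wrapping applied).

Working:
get @ H2 ⇒ 9
emit(9) @ H0 ⇒ out+=9
H0 returns [9, 0]
H1 returns [9, 0]
H2 returns ([9, 0], 9)
H3 returns ([9, 0], 9)
H4 returns (([9, 0], 9), ())
= (([9, 0], 9), ())

Answer: (([9, 0], 9), ())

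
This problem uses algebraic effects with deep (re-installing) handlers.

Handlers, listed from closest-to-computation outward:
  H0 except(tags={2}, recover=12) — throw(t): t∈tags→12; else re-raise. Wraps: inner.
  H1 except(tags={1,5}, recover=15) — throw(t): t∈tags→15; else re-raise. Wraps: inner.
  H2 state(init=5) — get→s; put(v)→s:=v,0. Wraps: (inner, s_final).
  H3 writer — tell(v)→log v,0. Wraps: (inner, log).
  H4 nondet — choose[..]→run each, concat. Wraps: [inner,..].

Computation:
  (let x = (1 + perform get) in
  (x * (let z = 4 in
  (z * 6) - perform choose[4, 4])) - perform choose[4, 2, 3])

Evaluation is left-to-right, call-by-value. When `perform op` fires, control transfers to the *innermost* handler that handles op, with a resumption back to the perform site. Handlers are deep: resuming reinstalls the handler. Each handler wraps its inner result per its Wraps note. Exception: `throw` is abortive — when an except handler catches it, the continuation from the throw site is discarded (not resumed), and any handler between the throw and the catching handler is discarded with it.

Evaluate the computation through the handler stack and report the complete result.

Answer: [((116, 5), ()), ((118, 5), ()), ((117, 5), ()), ((116, 5), ()), ((118, 5), ()), ((117, 5), ())]

Working:
get @ H2 ⇒ 5
choose[4, 4] @ H4
  branch[0] choose=4:
    choose[4, 2, 3] @ H4
      branch[0] choose=4:
        H0 returns 116
        H1 returns 116
        H2 returns (116, 5)
        H3 returns ((116, 5), ())
        H4 returns [((116, 5), ())]
      branch[1] choose=2:
        H0 returns 118
        H1 returns 118
        H2 returns (118, 5)
        H3 returns ((118, 5), ())
        H4 returns [((118, 5), ())]
      branch[2] choose=3:
        H0 returns 117
        H1 returns 117
        H2 returns (117, 5)
        H3 returns ((117, 5), ())
        H4 returns [((117, 5), ())]
  branch[1] choose=4:
    choose[4, 2, 3] @ H4
      branch[0] choose=4:
        H0 returns 116
        H1 returns 116
        H2 returns (116, 5)
        H3 returns ((116, 5), ())
        H4 returns [((116, 5), ())]
      branch[1] choose=2:
        H0 returns 118
        H1 returns 118
        H2 returns (118, 5)
        H3 returns ((118, 5), ())
        H4 returns [((118, 5), ())]
      branch[2] choose=3:
        H0 returns 117
        H1 returns 117
        H2 returns (117, 5)
        H3 returns ((117, 5), ())
        H4 returns [((117, 5), ())]
= [((116, 5), ()), ((118, 5), ()), ((117, 5), ()), ((116, 5), ()), ((118, 5), ()), ((117, 5), ())]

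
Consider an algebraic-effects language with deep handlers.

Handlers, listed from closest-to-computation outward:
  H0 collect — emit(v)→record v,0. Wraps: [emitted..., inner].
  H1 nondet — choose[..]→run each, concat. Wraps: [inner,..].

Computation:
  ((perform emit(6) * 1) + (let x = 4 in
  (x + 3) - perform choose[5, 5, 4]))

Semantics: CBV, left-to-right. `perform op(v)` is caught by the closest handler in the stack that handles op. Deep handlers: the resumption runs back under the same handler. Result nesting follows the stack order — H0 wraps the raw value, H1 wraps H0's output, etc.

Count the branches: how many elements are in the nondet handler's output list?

Working:
emit(6) @ H0 ⇒ out+=6
choose[5, 5, 4] @ H1
  branch[0] choose=5:
    H0 returns [6, 2]
    H1 returns [[6, 2]]
  branch[1] choose=5:
    H0 returns [6, 2]
    H1 returns [[6, 2]]
  branch[2] choose=4:
    H0 returns [6, 3]
    H1 returns [[6, 3]]
= [[6, 2], [6, 2], [6, 3]]

Answer: 3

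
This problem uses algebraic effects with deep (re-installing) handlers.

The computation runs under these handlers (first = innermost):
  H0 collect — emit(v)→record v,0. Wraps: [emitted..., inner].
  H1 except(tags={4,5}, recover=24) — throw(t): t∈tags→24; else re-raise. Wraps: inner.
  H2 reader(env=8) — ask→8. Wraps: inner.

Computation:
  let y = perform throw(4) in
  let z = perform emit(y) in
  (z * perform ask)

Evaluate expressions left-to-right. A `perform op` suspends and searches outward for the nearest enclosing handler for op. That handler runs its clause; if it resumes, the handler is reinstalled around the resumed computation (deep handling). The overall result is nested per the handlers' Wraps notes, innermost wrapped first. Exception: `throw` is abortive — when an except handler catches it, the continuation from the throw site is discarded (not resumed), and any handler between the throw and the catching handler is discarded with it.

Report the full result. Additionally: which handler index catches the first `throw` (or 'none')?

Step-by-step:
throw(4) @ H1 caught ⇒ 24
H2 returns 24
= 24

Answer: 24 ; first throw caught by: H1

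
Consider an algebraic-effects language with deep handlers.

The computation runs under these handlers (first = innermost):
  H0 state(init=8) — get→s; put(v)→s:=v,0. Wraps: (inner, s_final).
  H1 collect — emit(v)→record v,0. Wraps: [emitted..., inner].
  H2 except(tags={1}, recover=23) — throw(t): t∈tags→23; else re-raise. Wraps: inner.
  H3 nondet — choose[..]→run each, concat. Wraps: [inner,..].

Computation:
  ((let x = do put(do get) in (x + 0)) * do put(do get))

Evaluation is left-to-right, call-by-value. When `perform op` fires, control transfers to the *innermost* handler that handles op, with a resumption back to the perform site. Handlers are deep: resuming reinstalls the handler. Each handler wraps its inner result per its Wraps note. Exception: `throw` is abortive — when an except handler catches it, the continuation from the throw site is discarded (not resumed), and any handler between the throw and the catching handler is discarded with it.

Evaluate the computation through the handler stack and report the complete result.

Evaluation trace:
get @ H0 ⇒ 8
put(8) @ H0 ⇒ s:=8
get @ H0 ⇒ 8
put(8) @ H0 ⇒ s:=8
H0 returns (0, 8)
H1 returns [(0, 8)]
H2 returns [(0, 8)]
H3 returns [[(0, 8)]]
= [[(0, 8)]]

Answer: [[(0, 8)]]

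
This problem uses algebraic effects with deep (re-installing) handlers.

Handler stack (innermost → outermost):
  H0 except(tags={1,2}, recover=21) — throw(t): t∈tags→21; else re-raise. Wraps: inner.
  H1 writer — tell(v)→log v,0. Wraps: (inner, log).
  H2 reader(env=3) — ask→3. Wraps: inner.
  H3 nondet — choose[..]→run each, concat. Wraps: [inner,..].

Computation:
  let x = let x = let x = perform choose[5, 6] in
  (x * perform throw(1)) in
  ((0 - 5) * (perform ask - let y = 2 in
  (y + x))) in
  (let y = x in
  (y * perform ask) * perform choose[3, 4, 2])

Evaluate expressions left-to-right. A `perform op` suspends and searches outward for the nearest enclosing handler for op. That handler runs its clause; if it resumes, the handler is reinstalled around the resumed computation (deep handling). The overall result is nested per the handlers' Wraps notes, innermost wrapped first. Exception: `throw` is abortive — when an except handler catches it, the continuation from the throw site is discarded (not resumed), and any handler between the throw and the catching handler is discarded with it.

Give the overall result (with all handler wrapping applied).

Evaluation trace:
choose[5, 6] @ H3
  branch[0] choose=5:
    throw(1) @ H0 caught ⇒ 21
    H1 returns (21, ())
    H2 returns (21, ())
    H3 returns [(21, ())]
  branch[1] choose=6:
    throw(1) @ H0 caught ⇒ 21
    H1 returns (21, ())
    H2 returns (21, ())
    H3 returns [(21, ())]
= [(21, ()), (21, ())]

Answer: [(21, ()), (21, ())]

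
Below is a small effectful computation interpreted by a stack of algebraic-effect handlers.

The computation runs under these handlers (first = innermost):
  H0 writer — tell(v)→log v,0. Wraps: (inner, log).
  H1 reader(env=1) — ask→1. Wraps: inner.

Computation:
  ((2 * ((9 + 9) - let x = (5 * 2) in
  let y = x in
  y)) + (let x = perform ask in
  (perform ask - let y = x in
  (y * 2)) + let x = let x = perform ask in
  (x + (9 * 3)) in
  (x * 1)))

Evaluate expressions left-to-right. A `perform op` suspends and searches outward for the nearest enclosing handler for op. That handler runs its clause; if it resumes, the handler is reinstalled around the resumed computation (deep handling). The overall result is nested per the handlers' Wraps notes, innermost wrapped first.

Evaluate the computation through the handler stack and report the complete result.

Step-by-step:
ask @ H1 ⇒ 1
ask @ H1 ⇒ 1
ask @ H1 ⇒ 1
H0 returns (43, ())
H1 returns (43, ())
= (43, ())

Answer: (43, ())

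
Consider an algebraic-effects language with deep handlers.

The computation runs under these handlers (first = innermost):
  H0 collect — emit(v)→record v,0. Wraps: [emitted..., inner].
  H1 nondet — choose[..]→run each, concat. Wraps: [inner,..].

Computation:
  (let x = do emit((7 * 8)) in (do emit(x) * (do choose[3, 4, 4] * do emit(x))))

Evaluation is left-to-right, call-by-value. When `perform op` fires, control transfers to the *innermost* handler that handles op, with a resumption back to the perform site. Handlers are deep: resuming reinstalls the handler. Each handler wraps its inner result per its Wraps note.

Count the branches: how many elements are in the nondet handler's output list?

Working:
emit(56) @ H0 ⇒ out+=56
emit(0) @ H0 ⇒ out+=0
choose[3, 4, 4] @ H1
  branch[0] choose=3:
    emit(0) @ H0 ⇒ out+=0
    H0 returns [56, 0, 0, 0]
    H1 returns [[56, 0, 0, 0]]
  branch[1] choose=4:
    emit(0) @ H0 ⇒ out+=0
    H0 returns [56, 0, 0, 0]
    H1 returns [[56, 0, 0, 0]]
  branch[2] choose=4:
    emit(0) @ H0 ⇒ out+=0
    H0 returns [56, 0, 0, 0]
    H1 returns [[56, 0, 0, 0]]
= [[56, 0, 0, 0], [56, 0, 0, 0], [56, 0, 0, 0]]

Answer: 3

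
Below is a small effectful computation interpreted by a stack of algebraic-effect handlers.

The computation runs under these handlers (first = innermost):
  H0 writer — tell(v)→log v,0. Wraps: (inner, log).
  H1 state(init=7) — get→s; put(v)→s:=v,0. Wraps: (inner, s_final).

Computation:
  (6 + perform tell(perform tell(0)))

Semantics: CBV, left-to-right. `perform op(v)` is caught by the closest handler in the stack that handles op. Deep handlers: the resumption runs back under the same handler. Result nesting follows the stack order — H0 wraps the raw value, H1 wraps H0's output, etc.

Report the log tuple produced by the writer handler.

Answer: (0, 0)

Evaluation trace:
tell(0) @ H0 ⇒ log+=0
tell(0) @ H0 ⇒ log+=0
H0 returns (6, (0, 0))
H1 returns ((6, (0, 0)), 7)
= ((6, (0, 0)), 7)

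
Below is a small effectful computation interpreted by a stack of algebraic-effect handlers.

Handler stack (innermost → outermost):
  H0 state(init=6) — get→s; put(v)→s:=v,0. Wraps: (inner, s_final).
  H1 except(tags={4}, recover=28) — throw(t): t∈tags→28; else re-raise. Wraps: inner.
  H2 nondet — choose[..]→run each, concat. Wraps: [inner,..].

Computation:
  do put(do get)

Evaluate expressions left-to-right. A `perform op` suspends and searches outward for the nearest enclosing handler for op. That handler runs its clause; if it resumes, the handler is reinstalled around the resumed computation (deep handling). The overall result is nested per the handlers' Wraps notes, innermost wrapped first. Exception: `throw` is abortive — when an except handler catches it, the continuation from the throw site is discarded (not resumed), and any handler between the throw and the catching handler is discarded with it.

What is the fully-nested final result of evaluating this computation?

Evaluation trace:
get @ H0 ⇒ 6
put(6) @ H0 ⇒ s:=6
H0 returns (0, 6)
H1 returns (0, 6)
H2 returns [(0, 6)]
= [(0, 6)]

Answer: [(0, 6)]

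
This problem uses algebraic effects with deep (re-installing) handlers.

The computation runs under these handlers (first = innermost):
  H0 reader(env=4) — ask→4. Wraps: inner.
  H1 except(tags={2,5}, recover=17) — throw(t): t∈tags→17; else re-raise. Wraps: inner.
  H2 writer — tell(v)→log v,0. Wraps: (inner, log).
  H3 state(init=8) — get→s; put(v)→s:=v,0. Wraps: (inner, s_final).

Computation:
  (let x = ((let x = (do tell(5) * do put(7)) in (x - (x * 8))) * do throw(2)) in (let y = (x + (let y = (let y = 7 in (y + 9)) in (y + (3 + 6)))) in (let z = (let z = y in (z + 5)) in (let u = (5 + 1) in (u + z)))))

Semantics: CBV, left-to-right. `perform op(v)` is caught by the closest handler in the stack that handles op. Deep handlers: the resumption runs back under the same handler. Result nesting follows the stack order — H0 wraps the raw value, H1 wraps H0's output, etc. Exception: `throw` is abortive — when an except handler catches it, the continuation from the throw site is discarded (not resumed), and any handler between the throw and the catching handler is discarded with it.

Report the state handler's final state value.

Step-by-step:
tell(5) @ H2 ⇒ log+=5
put(7) @ H3 ⇒ s:=7
throw(2) @ H1 caught ⇒ 17
H2 returns (17, (5))
H3 returns ((17, (5)), 7)
= ((17, (5)), 7)

Answer: 7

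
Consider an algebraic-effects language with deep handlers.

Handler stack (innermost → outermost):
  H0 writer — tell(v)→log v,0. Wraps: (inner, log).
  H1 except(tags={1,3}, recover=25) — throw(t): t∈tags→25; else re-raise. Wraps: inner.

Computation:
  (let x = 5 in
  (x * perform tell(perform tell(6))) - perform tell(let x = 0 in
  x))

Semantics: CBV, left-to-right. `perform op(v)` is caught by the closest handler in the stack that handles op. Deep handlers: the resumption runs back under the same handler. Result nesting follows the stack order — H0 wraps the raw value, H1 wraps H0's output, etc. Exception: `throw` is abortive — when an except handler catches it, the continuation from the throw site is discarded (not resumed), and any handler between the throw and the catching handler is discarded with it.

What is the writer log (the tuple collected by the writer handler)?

Evaluation trace:
tell(6) @ H0 ⇒ log+=6
tell(0) @ H0 ⇒ log+=0
tell(0) @ H0 ⇒ log+=0
H0 returns (0, (6, 0, 0))
H1 returns (0, (6, 0, 0))
= (0, (6, 0, 0))

Answer: (6, 0, 0)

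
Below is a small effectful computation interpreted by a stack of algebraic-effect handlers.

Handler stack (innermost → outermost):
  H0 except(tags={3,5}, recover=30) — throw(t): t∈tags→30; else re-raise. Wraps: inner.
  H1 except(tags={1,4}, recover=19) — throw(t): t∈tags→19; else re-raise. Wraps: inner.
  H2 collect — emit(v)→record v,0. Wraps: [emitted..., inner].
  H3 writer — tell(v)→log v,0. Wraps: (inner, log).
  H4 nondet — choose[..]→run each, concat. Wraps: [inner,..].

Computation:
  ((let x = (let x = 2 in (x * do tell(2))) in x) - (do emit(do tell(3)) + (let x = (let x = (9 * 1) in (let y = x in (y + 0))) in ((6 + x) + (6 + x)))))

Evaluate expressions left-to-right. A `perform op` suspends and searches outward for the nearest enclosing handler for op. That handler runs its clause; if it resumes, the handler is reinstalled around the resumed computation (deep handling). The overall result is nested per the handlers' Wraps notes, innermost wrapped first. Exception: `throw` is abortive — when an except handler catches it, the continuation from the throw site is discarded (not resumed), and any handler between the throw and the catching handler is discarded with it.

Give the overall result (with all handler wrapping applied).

Step-by-step:
tell(2) @ H3 ⇒ log+=2
tell(3) @ H3 ⇒ log+=3
emit(0) @ H2 ⇒ out+=0
H0 returns -30
H1 returns -30
H2 returns [0, -30]
H3 returns ([0, -30], (2, 3))
H4 returns [([0, -30], (2, 3))]
= [([0, -30], (2, 3))]

Answer: [([0, -30], (2, 3))]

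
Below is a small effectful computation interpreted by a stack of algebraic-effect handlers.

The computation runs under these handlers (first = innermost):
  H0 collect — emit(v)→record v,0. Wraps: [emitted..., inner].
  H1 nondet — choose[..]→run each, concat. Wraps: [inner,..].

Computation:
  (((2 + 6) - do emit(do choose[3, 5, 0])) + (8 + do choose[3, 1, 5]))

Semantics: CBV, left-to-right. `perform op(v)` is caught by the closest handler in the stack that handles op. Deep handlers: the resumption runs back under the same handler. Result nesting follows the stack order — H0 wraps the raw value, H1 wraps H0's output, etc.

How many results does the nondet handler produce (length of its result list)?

Answer: 9

Evaluation trace:
choose[3, 5, 0] @ H1
  branch[0] choose=3:
    emit(3) @ H0 ⇒ out+=3
    choose[3, 1, 5] @ H1
      branch[0] choose=3:
        H0 returns [3, 19]
        H1 returns [[3, 19]]
      branch[1] choose=1:
        H0 returns [3, 17]
        H1 returns [[3, 17]]
      branch[2] choose=5:
        H0 returns [3, 21]
        H1 returns [[3, 21]]
  branch[1] choose=5:
    emit(5) @ H0 ⇒ out+=5
    choose[3, 1, 5] @ H1
      branch[0] choose=3:
        H0 returns [5, 19]
        H1 returns [[5, 19]]
      branch[1] choose=1:
        H0 returns [5, 17]
        H1 returns [[5, 17]]
      branch[2] choose=5:
        H0 returns [5, 21]
        H1 returns [[5, 21]]
  branch[2] choose=0:
    emit(0) @ H0 ⇒ out+=0
    choose[3, 1, 5] @ H1
      branch[0] choose=3:
        H0 returns [0, 19]
        H1 returns [[0, 19]]
      branch[1] choose=1:
        H0 returns [0, 17]
        H1 returns [[0, 17]]
      branch[2] choose=5:
        H0 returns [0, 21]
        H1 returns [[0, 21]]
= [[3, 19], [3, 17], [3, 21], [5, 19], [5, 17], [5, 21], [0, 19], [0, 17], [0, 21]]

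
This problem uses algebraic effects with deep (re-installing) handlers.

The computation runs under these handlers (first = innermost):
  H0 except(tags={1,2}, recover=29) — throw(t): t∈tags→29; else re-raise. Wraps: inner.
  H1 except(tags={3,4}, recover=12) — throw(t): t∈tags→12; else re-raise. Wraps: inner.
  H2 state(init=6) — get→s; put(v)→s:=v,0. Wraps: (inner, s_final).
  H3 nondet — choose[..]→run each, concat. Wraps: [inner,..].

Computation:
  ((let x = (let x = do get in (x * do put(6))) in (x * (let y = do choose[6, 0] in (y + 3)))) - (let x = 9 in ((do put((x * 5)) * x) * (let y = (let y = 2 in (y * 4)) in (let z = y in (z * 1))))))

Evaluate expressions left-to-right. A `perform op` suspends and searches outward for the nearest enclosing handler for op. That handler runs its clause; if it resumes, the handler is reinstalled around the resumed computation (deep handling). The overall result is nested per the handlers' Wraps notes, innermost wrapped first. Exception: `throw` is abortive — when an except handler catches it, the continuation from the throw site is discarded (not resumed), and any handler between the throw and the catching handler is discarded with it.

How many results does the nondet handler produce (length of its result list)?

Answer: 2

Working:
get @ H2 ⇒ 6
put(6) @ H2 ⇒ s:=6
choose[6, 0] @ H3
  branch[0] choose=6:
    put(45) @ H2 ⇒ s:=45
    H0 returns 0
    H1 returns 0
    H2 returns (0, 45)
    H3 returns [(0, 45)]
  branch[1] choose=0:
    put(45) @ H2 ⇒ s:=45
    H0 returns 0
    H1 returns 0
    H2 returns (0, 45)
    H3 returns [(0, 45)]
= [(0, 45), (0, 45)]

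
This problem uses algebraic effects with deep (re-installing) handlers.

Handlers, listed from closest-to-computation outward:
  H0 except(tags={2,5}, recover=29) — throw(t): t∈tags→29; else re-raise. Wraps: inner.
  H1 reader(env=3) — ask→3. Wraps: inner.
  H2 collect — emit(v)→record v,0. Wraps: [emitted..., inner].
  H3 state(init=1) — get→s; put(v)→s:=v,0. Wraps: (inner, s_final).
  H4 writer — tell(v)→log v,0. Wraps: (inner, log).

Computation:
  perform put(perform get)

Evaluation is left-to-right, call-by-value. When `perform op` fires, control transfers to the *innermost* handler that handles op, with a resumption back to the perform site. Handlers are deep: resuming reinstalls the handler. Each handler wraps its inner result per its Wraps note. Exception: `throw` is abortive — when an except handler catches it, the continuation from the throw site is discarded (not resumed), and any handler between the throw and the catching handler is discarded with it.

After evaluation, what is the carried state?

Working:
get @ H3 ⇒ 1
put(1) @ H3 ⇒ s:=1
H0 returns 0
H1 returns 0
H2 returns [0]
H3 returns ([0], 1)
H4 returns (([0], 1), ())
= (([0], 1), ())

Answer: 1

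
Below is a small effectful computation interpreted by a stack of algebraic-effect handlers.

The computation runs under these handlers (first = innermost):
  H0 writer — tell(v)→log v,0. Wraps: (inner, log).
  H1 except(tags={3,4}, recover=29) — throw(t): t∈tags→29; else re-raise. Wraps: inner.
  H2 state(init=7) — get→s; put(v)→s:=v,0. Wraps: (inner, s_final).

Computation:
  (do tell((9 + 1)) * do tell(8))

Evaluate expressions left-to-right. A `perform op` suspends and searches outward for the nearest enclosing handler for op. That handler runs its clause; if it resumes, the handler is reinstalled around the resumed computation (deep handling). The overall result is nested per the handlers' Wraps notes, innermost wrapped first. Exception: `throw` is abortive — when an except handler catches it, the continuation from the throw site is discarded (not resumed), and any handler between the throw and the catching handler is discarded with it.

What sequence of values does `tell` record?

Answer: (10, 8)

Step-by-step:
tell(10) @ H0 ⇒ log+=10
tell(8) @ H0 ⇒ log+=8
H0 returns (0, (10, 8))
H1 returns (0, (10, 8))
H2 returns ((0, (10, 8)), 7)
= ((0, (10, 8)), 7)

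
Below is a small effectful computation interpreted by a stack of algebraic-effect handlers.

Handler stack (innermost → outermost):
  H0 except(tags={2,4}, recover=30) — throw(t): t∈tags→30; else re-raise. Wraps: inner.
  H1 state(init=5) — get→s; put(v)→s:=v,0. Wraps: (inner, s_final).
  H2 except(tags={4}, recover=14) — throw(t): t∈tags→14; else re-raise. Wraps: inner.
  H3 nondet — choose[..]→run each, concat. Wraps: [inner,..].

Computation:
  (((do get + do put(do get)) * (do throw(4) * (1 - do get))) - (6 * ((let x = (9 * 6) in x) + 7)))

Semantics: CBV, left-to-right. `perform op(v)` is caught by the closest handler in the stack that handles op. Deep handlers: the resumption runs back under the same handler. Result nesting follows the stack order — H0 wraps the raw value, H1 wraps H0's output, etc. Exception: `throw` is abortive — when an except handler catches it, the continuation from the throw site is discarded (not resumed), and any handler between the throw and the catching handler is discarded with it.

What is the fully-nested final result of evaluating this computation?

Answer: [(30, 5)]

Working:
get @ H1 ⇒ 5
get @ H1 ⇒ 5
put(5) @ H1 ⇒ s:=5
throw(4) @ H0 caught ⇒ 30
H1 returns (30, 5)
H2 returns (30, 5)
H3 returns [(30, 5)]
= [(30, 5)]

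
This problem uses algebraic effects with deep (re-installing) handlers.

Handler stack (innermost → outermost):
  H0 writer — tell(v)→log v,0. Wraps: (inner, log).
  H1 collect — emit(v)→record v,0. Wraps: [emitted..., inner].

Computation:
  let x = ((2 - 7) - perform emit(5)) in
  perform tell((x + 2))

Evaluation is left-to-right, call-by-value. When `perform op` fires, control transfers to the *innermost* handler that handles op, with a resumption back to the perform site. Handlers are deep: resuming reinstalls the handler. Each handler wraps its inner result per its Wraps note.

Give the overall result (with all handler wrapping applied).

Answer: [5, (0, (-3))]

Evaluation trace:
emit(5) @ H1 ⇒ out+=5
tell(-3) @ H0 ⇒ log+=-3
H0 returns (0, (-3))
H1 returns [5, (0, (-3))]
= [5, (0, (-3))]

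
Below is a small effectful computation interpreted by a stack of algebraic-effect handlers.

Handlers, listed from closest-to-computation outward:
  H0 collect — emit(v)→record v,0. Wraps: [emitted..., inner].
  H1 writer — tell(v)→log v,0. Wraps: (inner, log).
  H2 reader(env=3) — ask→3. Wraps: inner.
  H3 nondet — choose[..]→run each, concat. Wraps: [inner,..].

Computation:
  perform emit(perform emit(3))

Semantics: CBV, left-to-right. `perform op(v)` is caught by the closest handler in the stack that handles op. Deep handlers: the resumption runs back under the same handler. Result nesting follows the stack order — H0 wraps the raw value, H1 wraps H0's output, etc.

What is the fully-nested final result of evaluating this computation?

Step-by-step:
emit(3) @ H0 ⇒ out+=3
emit(0) @ H0 ⇒ out+=0
H0 returns [3, 0, 0]
H1 returns ([3, 0, 0], ())
H2 returns ([3, 0, 0], ())
H3 returns [([3, 0, 0], ())]
= [([3, 0, 0], ())]

Answer: [([3, 0, 0], ())]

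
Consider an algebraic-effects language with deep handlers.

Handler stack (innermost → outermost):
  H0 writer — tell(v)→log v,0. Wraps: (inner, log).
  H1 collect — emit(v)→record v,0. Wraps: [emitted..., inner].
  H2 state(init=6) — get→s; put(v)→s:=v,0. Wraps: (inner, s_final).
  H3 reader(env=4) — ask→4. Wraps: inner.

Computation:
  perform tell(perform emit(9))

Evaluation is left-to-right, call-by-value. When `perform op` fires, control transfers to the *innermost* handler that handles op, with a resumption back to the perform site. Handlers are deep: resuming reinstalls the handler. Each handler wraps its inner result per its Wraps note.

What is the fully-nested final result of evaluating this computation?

Working:
emit(9) @ H1 ⇒ out+=9
tell(0) @ H0 ⇒ log+=0
H0 returns (0, (0))
H1 returns [9, (0, (0))]
H2 returns ([9, (0, (0))], 6)
H3 returns ([9, (0, (0))], 6)
= ([9, (0, (0))], 6)

Answer: ([9, (0, (0))], 6)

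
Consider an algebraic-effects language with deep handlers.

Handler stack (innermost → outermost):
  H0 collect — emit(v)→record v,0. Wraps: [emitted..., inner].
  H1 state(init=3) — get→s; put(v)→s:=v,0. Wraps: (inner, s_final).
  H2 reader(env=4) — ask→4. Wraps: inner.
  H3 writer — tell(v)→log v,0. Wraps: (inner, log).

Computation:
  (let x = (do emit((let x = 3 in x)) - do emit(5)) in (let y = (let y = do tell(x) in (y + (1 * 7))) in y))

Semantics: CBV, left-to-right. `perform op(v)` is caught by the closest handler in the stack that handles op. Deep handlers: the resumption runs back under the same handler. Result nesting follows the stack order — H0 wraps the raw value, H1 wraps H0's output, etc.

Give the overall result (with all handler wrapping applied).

Evaluation trace:
emit(3) @ H0 ⇒ out+=3
emit(5) @ H0 ⇒ out+=5
tell(0) @ H3 ⇒ log+=0
H0 returns [3, 5, 7]
H1 returns ([3, 5, 7], 3)
H2 returns ([3, 5, 7], 3)
H3 returns (([3, 5, 7], 3), (0))
= (([3, 5, 7], 3), (0))

Answer: (([3, 5, 7], 3), (0))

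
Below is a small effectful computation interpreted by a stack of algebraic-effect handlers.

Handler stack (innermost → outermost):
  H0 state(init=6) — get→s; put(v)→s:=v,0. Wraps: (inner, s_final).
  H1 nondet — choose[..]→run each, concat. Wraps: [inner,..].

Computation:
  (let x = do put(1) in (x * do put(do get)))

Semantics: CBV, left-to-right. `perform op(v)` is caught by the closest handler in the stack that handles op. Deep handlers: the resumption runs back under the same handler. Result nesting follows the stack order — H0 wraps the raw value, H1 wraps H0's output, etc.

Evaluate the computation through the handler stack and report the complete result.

Answer: [(0, 1)]

Evaluation trace:
put(1) @ H0 ⇒ s:=1
get @ H0 ⇒ 1
put(1) @ H0 ⇒ s:=1
H0 returns (0, 1)
H1 returns [(0, 1)]
= [(0, 1)]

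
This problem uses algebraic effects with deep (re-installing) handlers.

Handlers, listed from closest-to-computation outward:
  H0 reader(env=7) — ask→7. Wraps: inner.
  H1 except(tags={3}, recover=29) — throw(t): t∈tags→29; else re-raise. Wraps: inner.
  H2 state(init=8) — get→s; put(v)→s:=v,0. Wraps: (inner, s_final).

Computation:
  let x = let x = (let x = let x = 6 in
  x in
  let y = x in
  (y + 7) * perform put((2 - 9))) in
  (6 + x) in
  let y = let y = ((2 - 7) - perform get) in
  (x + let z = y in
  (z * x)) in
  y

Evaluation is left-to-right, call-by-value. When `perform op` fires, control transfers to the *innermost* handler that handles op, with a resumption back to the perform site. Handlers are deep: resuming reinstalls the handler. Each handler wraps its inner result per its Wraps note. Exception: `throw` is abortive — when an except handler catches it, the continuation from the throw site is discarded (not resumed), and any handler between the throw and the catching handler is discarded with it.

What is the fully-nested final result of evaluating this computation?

Working:
put(-7) @ H2 ⇒ s:=-7
get @ H2 ⇒ -7
H0 returns 18
H1 returns 18
H2 returns (18, -7)
= (18, -7)

Answer: (18, -7)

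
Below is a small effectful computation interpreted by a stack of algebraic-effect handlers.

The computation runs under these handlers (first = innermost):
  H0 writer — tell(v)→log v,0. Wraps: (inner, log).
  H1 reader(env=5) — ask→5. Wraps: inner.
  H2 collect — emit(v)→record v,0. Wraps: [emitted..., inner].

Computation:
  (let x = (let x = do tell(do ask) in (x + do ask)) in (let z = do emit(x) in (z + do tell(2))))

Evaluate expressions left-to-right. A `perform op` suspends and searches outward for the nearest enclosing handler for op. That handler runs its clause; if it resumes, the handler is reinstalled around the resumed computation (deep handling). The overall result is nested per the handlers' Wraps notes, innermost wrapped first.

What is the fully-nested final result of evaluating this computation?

Answer: [5, (0, (5, 2))]

Evaluation trace:
ask @ H1 ⇒ 5
tell(5) @ H0 ⇒ log+=5
ask @ H1 ⇒ 5
emit(5) @ H2 ⇒ out+=5
tell(2) @ H0 ⇒ log+=2
H0 returns (0, (5, 2))
H1 returns (0, (5, 2))
H2 returns [5, (0, (5, 2))]
= [5, (0, (5, 2))]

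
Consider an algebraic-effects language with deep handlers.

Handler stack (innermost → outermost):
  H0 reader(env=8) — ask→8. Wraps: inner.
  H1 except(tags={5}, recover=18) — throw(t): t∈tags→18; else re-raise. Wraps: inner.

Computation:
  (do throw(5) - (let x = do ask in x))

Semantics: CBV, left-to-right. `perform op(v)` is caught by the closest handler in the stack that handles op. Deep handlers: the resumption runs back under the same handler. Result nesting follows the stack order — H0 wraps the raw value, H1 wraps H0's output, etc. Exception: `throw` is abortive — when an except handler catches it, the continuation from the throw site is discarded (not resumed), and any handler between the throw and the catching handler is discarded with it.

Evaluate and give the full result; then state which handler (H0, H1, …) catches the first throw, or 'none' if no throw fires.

Step-by-step:
throw(5) @ H1 caught ⇒ 18
= 18

Answer: 18 ; first throw caught by: H1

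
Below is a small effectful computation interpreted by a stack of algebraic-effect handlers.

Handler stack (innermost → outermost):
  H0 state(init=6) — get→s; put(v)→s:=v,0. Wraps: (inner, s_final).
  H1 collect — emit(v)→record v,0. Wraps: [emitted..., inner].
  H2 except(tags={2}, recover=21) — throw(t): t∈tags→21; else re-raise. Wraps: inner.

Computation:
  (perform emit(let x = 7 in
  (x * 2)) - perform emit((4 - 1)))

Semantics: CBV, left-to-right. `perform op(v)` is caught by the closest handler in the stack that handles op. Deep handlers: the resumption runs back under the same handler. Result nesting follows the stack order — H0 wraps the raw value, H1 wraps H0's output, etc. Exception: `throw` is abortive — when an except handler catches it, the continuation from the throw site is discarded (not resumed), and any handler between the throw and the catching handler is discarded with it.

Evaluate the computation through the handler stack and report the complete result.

Answer: [14, 3, (0, 6)]

Working:
emit(14) @ H1 ⇒ out+=14
emit(3) @ H1 ⇒ out+=3
H0 returns (0, 6)
H1 returns [14, 3, (0, 6)]
H2 returns [14, 3, (0, 6)]
= [14, 3, (0, 6)]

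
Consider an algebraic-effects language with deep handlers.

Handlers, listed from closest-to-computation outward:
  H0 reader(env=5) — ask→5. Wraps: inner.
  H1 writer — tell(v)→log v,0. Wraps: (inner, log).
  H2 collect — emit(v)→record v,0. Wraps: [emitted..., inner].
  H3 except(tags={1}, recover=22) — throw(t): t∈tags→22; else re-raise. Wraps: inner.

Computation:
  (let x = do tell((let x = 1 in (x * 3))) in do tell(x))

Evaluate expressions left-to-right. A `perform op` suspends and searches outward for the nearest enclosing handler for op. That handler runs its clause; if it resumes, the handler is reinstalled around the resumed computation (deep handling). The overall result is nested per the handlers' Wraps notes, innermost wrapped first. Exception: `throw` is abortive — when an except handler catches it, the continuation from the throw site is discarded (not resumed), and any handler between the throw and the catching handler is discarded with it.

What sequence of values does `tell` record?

Answer: (3, 0)

Evaluation trace:
tell(3) @ H1 ⇒ log+=3
tell(0) @ H1 ⇒ log+=0
H0 returns 0
H1 returns (0, (3, 0))
H2 returns [(0, (3, 0))]
H3 returns [(0, (3, 0))]
= [(0, (3, 0))]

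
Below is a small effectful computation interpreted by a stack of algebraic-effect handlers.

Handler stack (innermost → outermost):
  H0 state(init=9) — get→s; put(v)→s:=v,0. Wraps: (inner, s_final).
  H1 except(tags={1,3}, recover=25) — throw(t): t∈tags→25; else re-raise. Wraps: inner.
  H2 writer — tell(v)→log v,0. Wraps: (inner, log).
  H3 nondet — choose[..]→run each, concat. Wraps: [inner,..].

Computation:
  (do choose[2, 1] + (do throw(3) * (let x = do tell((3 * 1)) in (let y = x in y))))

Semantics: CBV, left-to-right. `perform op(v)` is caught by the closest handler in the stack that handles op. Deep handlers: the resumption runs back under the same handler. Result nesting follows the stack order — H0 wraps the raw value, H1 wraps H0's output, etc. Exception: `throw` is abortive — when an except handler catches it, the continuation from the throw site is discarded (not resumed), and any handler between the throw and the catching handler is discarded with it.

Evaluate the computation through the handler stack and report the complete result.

Answer: [(25, ()), (25, ())]

Step-by-step:
choose[2, 1] @ H3
  branch[0] choose=2:
    throw(3) @ H1 caught ⇒ 25
    H2 returns (25, ())
    H3 returns [(25, ())]
  branch[1] choose=1:
    throw(3) @ H1 caught ⇒ 25
    H2 returns (25, ())
    H3 returns [(25, ())]
= [(25, ()), (25, ())]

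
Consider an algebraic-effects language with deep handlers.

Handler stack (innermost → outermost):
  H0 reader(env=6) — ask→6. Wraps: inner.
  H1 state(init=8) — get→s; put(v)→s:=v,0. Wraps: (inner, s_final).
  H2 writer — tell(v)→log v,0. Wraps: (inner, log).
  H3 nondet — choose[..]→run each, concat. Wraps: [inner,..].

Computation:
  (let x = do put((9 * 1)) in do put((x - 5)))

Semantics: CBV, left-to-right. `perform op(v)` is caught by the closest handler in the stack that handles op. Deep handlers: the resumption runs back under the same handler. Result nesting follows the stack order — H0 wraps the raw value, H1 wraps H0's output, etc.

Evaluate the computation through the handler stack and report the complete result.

Answer: [((0, -5), ())]

Step-by-step:
put(9) @ H1 ⇒ s:=9
put(-5) @ H1 ⇒ s:=-5
H0 returns 0
H1 returns (0, -5)
H2 returns ((0, -5), ())
H3 returns [((0, -5), ())]
= [((0, -5), ())]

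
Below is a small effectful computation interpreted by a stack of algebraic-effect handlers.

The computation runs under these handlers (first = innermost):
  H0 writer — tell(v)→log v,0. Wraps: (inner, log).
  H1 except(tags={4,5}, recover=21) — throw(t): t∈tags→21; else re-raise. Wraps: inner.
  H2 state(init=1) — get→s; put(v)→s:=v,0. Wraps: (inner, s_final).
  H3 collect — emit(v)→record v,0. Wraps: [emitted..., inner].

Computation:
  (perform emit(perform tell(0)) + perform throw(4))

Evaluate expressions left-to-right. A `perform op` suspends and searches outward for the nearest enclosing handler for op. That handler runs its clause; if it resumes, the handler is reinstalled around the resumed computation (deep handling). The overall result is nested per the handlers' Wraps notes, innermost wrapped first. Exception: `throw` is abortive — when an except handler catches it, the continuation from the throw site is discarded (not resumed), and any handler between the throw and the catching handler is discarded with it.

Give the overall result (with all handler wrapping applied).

Answer: [0, (21, 1)]

Working:
tell(0) @ H0 ⇒ log+=0
emit(0) @ H3 ⇒ out+=0
throw(4) @ H1 caught ⇒ 21
H2 returns (21, 1)
H3 returns [0, (21, 1)]
= [0, (21, 1)]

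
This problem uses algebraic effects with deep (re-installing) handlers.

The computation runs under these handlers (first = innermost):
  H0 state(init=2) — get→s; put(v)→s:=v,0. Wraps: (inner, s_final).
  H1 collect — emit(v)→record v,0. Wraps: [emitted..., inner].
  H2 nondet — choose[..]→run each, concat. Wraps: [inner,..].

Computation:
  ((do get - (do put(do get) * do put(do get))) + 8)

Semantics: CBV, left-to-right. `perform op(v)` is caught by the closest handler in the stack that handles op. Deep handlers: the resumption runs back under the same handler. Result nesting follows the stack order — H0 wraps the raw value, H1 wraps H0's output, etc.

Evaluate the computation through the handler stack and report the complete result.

Answer: [[(10, 2)]]

Step-by-step:
get @ H0 ⇒ 2
get @ H0 ⇒ 2
put(2) @ H0 ⇒ s:=2
get @ H0 ⇒ 2
put(2) @ H0 ⇒ s:=2
H0 returns (10, 2)
H1 returns [(10, 2)]
H2 returns [[(10, 2)]]
= [[(10, 2)]]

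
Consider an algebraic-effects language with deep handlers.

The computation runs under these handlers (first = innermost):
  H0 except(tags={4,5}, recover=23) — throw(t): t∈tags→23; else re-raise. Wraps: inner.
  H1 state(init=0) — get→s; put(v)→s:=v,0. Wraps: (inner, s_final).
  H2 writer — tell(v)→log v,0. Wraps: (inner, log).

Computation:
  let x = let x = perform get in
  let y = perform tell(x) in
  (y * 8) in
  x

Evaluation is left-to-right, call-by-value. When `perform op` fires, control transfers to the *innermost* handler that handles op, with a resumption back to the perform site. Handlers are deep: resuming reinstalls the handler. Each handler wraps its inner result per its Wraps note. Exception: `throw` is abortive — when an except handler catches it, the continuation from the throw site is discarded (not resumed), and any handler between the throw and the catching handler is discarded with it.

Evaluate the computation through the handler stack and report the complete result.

Answer: ((0, 0), (0))

Step-by-step:
get @ H1 ⇒ 0
tell(0) @ H2 ⇒ log+=0
H0 returns 0
H1 returns (0, 0)
H2 returns ((0, 0), (0))
= ((0, 0), (0))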